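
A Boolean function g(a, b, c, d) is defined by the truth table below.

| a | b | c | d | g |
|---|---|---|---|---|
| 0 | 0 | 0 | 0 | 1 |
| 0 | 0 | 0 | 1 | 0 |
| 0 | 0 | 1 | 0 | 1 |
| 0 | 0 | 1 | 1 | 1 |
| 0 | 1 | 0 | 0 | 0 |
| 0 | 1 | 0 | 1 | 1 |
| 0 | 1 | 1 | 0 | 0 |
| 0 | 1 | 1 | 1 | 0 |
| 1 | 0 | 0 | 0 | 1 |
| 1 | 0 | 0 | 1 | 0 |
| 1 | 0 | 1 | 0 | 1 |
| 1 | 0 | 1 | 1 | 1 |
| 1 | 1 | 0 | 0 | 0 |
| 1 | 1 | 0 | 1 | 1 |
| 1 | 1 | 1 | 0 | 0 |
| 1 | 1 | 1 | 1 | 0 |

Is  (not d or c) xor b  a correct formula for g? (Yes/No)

Test each input against both g and the formula:
  a=0, b=0, c=0, d=0: formula gives 1, g = 1 ✓
  a=0, b=0, c=0, d=1: formula gives 0, g = 0 ✓
  a=0, b=0, c=1, d=0: formula gives 1, g = 1 ✓
  a=0, b=0, c=1, d=1: formula gives 1, g = 1 ✓
  … (the remaining 12 rows also agree.)
Every row agrees, so the formula is equivalent.

Yes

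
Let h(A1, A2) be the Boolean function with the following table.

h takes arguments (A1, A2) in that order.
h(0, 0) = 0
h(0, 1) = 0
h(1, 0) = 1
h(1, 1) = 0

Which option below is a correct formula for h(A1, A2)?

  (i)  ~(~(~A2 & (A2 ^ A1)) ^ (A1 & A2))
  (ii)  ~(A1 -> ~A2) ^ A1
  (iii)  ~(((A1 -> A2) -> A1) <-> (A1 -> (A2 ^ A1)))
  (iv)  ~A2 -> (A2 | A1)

ii

(i) disagrees with h on (1,1) (formula → 1, table → 0); rule it out.
(iii) disagrees with h on (0,0) (formula → 1, table → 0); rule it out.
(iv) disagrees with h on (0,1) (formula → 1, table → 0); rule it out.
That leaves (ii). Evaluating it on every row reproduces the table of h exactly.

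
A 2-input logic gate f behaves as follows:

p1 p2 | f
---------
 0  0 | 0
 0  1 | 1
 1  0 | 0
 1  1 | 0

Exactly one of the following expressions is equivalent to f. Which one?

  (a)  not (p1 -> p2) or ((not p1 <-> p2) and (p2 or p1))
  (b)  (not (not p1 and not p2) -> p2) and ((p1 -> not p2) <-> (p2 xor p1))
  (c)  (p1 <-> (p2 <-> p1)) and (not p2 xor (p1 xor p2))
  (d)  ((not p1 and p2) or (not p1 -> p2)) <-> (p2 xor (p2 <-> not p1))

(a): at (1,0) it gives 1, but f = 0 — eliminated.
(b): at (1,1) it gives 1, but f = 0 — eliminated.
(d): at (0,0) it gives 1, but f = 0 — eliminated.
(c) is the remaining candidate, and it agrees with f on all 4 inputs.

c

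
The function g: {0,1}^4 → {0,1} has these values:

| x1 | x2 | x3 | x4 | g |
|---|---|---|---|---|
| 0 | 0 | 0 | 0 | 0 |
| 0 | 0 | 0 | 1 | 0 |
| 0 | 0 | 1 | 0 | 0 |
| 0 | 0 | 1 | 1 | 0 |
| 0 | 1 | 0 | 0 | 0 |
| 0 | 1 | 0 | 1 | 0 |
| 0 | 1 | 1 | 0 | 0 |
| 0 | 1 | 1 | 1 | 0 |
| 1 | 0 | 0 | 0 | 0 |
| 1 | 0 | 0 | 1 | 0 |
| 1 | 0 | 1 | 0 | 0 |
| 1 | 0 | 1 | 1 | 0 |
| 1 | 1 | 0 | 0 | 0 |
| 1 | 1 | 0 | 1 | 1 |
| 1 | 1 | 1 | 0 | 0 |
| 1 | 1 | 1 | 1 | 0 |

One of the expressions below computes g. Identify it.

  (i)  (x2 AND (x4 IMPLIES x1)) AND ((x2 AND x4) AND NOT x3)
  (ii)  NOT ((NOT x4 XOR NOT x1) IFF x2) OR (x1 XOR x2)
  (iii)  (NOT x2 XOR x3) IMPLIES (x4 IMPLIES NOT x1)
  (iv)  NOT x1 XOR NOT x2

i

(ii) fails at (0,0,0,1): the formula yields 1, g is 0.
(iii) fails at (0,0,0,0): the formula yields 1, g is 0.
(iv) fails at (0,1,0,0): the formula yields 1, g is 0.
Only (i) survives; checking it on all 16 rows confirms it matches g.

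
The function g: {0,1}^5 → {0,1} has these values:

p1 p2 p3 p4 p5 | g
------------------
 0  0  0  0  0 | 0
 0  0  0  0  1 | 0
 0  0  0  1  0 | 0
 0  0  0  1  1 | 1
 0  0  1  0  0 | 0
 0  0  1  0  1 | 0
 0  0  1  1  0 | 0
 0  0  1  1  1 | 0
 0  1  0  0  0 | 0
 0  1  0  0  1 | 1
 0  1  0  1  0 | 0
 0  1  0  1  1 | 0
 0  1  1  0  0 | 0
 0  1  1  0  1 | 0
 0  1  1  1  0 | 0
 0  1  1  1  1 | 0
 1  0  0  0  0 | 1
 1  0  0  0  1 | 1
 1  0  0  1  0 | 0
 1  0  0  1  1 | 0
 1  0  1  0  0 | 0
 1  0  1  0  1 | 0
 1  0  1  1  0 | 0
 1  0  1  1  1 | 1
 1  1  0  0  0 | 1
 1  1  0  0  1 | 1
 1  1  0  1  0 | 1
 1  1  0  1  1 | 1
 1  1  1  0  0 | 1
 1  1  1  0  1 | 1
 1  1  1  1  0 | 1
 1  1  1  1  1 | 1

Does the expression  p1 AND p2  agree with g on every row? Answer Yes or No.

Check the formula against g row by row:
  p1=0, p2=0, p3=0, p4=0, p5=0: formula gives 0, g = 0 ✓
  p1=0, p2=0, p3=0, p4=0, p5=1: formula gives 0, g = 0 ✓
  p1=0, p2=0, p3=0, p4=1, p5=0: formula gives 0, g = 0 ✓
  p1=0, p2=0, p3=0, p4=1, p5=1: formula gives 0, but g = 1 ✗
A single disagreement suffices: at (0,0,0,1,1) they differ, so the formula does not compute g.

No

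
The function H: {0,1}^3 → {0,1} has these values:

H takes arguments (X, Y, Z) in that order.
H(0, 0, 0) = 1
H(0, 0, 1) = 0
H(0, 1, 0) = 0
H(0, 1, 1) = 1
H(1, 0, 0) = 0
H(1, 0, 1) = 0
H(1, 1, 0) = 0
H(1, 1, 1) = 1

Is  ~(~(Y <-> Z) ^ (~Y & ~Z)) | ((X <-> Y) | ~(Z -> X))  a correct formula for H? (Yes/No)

Check the formula against H row by row:
  X=0, Y=0, Z=0: formula gives 1, H = 1 ✓
  X=0, Y=0, Z=1: formula gives 1, but H = 0 ✗
Row (0,0,1) is a counterexample, so the formula is not equivalent to H.

No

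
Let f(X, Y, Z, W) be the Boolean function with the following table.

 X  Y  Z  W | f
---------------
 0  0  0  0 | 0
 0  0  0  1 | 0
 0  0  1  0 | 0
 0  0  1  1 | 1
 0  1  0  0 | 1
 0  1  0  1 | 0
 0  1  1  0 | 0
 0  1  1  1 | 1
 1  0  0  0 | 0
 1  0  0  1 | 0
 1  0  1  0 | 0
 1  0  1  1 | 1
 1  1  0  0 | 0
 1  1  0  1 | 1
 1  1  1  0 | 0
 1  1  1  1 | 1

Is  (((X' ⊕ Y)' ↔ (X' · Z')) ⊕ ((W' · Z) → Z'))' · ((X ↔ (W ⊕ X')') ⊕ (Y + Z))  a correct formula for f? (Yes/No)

Test each input against both f and the formula:
  X=0, Y=0, Z=0, W=0: formula gives 0, f = 0 ✓
  X=0, Y=0, Z=0, W=1: formula gives 0, f = 0 ✓
  X=0, Y=0, Z=1, W=0: formula gives 0, f = 0 ✓
  X=0, Y=0, Z=1, W=1: formula gives 1, f = 1 ✓
  X=0, Y=1, Z=0, W=0: formula gives 0, but f = 1 ✗
Since they disagree at (0,1,0,0), the expression is not a correct formula for f.

No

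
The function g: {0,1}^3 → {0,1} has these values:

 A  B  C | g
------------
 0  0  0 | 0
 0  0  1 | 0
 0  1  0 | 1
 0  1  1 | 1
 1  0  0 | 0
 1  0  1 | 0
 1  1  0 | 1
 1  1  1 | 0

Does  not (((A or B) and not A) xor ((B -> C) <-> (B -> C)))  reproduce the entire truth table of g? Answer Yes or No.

No

Test each input against both g and the formula:
  A=0, B=0, C=0: formula gives 0, g = 0 ✓
  A=0, B=0, C=1: formula gives 0, g = 0 ✓
  A=0, B=1, C=0: formula gives 1, g = 1 ✓
  A=0, B=1, C=1: formula gives 1, g = 1 ✓
  A=1, B=0, C=0: formula gives 0, g = 0 ✓
  …
  A=1, B=1, C=0: formula gives 0, but g = 1 ✗
Since they disagree at (1,1,0), the expression is not a correct formula for g.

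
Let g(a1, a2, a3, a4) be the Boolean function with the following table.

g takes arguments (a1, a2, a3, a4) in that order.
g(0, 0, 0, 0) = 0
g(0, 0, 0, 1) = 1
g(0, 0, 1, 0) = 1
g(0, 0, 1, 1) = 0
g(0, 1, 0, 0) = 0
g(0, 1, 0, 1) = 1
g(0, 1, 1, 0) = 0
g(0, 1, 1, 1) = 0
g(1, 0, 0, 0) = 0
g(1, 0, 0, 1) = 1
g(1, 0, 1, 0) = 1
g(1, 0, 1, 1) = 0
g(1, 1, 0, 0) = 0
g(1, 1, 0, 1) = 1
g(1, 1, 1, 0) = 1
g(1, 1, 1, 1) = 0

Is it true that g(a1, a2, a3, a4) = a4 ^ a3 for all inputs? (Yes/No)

No

Test each input against both g and the formula:
  a1=0, a2=0, a3=0, a4=0: formula gives 0, g = 0 ✓
  a1=0, a2=0, a3=0, a4=1: formula gives 1, g = 1 ✓
  a1=0, a2=0, a3=1, a4=0: formula gives 1, g = 1 ✓
  a1=0, a2=0, a3=1, a4=1: formula gives 0, g = 0 ✓
  …
  a1=0, a2=1, a3=1, a4=0: formula gives 1, but g = 0 ✗
Row (0,1,1,0) is a counterexample, so the formula is not equivalent to g.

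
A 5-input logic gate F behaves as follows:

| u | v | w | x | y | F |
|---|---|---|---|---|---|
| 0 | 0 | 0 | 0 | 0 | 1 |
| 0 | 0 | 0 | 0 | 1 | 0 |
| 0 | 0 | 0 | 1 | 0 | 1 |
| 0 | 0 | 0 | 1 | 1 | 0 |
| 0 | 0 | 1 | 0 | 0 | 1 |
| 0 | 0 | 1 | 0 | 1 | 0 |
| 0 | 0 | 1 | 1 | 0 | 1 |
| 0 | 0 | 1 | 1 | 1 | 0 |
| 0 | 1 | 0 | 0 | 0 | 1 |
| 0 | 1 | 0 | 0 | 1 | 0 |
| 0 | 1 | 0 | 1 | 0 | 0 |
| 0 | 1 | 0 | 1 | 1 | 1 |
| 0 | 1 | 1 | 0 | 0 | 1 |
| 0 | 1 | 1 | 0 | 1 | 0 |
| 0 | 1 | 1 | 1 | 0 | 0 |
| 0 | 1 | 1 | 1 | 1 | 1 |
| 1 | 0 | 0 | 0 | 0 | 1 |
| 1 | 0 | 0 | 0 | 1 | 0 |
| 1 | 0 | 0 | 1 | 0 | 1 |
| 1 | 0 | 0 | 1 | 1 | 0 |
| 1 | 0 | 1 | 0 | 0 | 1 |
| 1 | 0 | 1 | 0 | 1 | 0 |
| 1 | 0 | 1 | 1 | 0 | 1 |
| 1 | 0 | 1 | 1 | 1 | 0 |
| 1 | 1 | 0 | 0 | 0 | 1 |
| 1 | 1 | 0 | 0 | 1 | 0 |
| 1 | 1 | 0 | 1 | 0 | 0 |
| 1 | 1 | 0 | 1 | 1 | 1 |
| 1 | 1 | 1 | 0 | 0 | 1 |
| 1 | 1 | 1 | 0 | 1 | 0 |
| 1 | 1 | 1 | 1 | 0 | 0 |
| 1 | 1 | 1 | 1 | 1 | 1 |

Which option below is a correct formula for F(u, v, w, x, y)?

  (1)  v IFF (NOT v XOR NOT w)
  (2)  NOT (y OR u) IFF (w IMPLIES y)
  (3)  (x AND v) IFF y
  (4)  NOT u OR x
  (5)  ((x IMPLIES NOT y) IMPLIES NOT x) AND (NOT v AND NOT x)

3

(1) fails at (0,0,0,0,1): the formula yields 1, F is 0.
(2) fails at (0,0,1,0,0): the formula yields 0, F is 1.
(4) fails at (0,0,0,0,1): the formula yields 1, F is 0.
(5) fails at (0,0,0,0,1): the formula yields 1, F is 0.
Only (3) survives; checking it on all 32 rows confirms it matches F.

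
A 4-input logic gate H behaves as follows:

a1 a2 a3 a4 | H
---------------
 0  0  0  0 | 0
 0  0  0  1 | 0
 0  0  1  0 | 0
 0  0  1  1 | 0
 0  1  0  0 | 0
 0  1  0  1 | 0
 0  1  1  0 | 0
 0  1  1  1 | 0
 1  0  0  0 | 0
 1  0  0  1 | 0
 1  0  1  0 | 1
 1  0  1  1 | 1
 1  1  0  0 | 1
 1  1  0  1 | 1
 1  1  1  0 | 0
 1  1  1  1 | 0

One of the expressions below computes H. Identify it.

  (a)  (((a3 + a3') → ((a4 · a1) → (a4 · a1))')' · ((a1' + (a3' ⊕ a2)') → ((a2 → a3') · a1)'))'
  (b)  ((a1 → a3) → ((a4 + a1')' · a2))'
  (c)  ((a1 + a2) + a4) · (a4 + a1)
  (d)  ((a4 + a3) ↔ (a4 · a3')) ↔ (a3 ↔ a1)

(b): at (0,0,0,0) it gives 1, but H = 0 — eliminated.
(c): at (0,0,0,1) it gives 1, but H = 0 — eliminated.
(d): at (0,0,0,0) it gives 1, but H = 0 — eliminated.
Only (a) survives; checking it on all 16 rows confirms it matches H.

a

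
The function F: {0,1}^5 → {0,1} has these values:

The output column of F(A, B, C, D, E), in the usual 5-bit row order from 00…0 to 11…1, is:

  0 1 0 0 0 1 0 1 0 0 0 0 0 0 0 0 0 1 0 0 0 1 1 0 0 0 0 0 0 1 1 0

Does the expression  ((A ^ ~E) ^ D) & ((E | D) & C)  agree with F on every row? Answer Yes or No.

Test each input against both F and the formula:
  A=0, B=0, C=0, D=0, E=0: formula gives 0, F = 0 ✓
  A=0, B=0, C=0, D=0, E=1: formula gives 0, but F = 1 ✗
Row (0,0,0,0,1) is a counterexample, so the formula is not equivalent to F.

No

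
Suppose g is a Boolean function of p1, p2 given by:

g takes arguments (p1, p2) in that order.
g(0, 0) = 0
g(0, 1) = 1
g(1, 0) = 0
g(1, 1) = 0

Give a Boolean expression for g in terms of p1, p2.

g(p1, p2) = ~p1 & p2

1 only at (0,1): NOT p1 AND p2.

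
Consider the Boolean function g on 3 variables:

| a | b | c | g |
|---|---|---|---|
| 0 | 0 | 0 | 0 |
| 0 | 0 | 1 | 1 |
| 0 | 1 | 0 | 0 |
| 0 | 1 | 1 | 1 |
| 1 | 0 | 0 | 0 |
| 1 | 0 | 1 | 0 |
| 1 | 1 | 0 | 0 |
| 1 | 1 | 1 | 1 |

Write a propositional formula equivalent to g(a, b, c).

The 1-rows are (0,0,1), (0,1,1), (1,1,1). Each contributes one minterm — ¬a·¬b·c; ¬a·b·c; a·b·c — and their disjunction is a sum-of-products form of g.

g(a, b, c) = (((NOT a AND NOT b) AND c) OR ((NOT a AND b) AND c)) OR ((a AND b) AND c)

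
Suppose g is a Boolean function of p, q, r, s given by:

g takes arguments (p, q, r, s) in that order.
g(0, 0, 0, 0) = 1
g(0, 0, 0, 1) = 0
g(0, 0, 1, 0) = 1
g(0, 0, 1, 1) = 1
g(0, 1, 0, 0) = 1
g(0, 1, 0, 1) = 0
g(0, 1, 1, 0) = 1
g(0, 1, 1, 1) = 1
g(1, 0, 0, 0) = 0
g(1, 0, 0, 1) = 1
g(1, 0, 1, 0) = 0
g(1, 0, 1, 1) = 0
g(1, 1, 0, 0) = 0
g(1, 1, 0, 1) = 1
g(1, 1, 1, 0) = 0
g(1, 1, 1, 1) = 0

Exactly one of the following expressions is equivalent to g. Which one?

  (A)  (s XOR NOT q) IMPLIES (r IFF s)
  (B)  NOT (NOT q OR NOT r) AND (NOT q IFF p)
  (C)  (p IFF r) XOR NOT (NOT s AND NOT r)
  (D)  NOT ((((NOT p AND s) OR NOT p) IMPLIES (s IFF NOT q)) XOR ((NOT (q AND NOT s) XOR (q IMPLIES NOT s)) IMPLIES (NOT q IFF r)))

(A): at (0,0,0,1) it gives 1, but g = 0 — eliminated.
(B): at (0,0,0,0) it gives 0, but g = 1 — eliminated.
(D): at (0,0,0,0) it gives 0, but g = 1 — eliminated.
(C) is the remaining candidate, and it agrees with g on all 16 inputs.

C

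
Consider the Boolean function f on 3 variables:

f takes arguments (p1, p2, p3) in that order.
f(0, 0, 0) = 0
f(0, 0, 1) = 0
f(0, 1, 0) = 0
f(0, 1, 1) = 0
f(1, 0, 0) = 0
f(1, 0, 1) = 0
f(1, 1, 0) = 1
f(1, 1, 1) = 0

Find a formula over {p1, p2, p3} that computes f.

Only row (1,1,0) gives 1. That row's minterm p1·p2·¬p3 is f directly.

f(p1, p2, p3) = (p1 AND p2) AND NOT p3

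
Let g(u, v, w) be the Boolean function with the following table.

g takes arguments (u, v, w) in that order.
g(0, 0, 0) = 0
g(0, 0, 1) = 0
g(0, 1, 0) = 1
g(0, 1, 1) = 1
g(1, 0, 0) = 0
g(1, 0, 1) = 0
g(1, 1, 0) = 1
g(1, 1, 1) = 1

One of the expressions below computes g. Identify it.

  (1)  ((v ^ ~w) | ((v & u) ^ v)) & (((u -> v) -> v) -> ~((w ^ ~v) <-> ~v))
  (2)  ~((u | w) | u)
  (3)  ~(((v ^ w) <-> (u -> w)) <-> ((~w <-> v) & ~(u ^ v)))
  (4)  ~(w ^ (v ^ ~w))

(1): at (0,0,0) it gives 1, but g = 0 — eliminated.
(2): at (0,0,0) it gives 1, but g = 0 — eliminated.
(3): at (0,1,1) it gives 0, but g = 1 — eliminated.
(4) is the remaining candidate, and it agrees with g on all 8 inputs.

4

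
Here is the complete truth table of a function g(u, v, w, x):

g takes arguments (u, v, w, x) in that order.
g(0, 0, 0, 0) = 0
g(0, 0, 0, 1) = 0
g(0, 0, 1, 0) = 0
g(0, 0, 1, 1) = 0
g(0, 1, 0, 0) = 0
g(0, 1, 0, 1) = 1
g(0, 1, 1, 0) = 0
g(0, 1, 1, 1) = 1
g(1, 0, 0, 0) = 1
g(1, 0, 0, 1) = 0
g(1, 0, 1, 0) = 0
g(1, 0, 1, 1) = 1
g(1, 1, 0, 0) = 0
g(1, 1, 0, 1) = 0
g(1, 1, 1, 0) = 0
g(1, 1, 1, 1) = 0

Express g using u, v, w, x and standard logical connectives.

Collect the rows where g=1 — (0,1,0,1), (0,1,1,1), (1,0,0,0), (1,0,1,1) — and write one minterm per row: ¬u·v·¬w·x, ¬u·v·w·x, u·¬v·¬w·¬x, u·¬v·w·x. Their union (logical OR) reproduces the table exactly.

g(u, v, w, x) = (((((¬u ∧ v) ∧ ¬w) ∧ x) ∨ (((¬u ∧ v) ∧ w) ∧ x)) ∨ (((u ∧ ¬v) ∧ ¬w) ∧ ¬x)) ∨ (((u ∧ ¬v) ∧ w) ∧ x)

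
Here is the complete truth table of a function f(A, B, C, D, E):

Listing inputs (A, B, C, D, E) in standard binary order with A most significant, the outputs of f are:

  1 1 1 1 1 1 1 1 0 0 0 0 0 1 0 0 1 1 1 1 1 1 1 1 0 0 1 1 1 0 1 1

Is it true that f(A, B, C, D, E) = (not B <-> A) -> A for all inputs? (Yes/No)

Evaluate (not B <-> A) -> A on each row and compare to f:
  A=0, B=0, C=0, D=0, E=0: formula gives 1, f = 1 ✓
  A=0, B=0, C=0, D=0, E=1: formula gives 1, f = 1 ✓
  A=0, B=0, C=0, D=1, E=0: formula gives 1, f = 1 ✓
  A=0, B=0, C=0, D=1, E=1: formula gives 1, f = 1 ✓
  …
  A=0, B=1, C=1, D=0, E=1: formula gives 0, but f = 1 ✗
Row (0,1,1,0,1) is a counterexample, so the formula is not equivalent to f.

No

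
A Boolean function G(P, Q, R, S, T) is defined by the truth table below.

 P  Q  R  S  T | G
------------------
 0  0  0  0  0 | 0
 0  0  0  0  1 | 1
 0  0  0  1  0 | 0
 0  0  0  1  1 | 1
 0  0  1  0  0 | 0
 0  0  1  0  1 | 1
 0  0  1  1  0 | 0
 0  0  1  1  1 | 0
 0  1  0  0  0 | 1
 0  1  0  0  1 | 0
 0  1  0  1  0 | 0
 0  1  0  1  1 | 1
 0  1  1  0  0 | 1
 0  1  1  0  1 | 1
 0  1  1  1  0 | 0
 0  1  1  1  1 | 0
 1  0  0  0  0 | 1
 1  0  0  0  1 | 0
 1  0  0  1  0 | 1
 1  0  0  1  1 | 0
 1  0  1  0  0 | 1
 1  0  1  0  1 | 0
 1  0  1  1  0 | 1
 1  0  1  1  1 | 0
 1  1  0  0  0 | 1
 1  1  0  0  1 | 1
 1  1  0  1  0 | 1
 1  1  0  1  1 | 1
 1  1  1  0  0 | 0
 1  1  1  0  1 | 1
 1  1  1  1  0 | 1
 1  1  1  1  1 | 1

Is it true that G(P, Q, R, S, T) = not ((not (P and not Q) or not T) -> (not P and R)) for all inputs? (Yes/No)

No

Evaluate not ((not (P and not Q) or not T) -> (not P and R)) on each row and compare to G:
  P=0, Q=0, R=0, S=0, T=0: formula gives 1, but G = 0 ✗
Row (0,0,0,0,0) is a counterexample, so the formula is not equivalent to G.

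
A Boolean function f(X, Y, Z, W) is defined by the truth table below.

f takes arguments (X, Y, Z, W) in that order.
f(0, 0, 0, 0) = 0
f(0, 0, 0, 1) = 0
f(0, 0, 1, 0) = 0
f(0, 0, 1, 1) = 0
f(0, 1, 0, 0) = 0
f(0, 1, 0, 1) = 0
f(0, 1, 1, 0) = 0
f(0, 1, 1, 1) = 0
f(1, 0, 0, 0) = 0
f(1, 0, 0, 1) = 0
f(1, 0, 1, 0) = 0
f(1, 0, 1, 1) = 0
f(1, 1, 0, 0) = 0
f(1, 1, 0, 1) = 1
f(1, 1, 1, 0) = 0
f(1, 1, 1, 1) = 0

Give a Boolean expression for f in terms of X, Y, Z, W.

f is 1 on exactly one input, (1,1,0,1), whose minterm is X·Y·¬Z·W. So f is just that conjunction.

f(X, Y, Z, W) = ((X and Y) and not Z) and W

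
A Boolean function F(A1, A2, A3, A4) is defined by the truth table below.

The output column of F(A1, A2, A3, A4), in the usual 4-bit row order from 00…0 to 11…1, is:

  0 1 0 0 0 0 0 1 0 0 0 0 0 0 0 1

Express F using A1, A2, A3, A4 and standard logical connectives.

Collect the rows where F=1 — (0,0,0,1), (0,1,1,1), (1,1,1,1) — and write one minterm per row: ¬A1·¬A2·¬A3·A4, ¬A1·A2·A3·A4, A1·A2·A3·A4. Their union (logical OR) reproduces the table exactly.

F(A1, A2, A3, A4) = ((((NOT A1 AND NOT A2) AND NOT A3) AND A4) OR (((NOT A1 AND A2) AND A3) AND A4)) OR (((A1 AND A2) AND A3) AND A4)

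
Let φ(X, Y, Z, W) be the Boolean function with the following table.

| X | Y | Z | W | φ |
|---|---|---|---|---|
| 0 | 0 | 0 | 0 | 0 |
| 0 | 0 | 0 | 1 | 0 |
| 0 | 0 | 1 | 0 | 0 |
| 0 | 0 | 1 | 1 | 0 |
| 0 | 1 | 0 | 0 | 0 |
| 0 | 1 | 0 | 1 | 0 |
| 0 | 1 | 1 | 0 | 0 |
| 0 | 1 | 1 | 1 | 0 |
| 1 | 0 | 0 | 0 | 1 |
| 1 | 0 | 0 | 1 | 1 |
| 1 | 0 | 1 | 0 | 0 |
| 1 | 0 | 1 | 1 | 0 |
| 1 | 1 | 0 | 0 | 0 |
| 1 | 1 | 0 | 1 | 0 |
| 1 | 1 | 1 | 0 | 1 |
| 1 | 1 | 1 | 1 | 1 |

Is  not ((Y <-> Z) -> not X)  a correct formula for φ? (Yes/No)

Evaluate not ((Y <-> Z) -> not X) on each row and compare to φ:
  X=0, Y=0, Z=0, W=0: formula gives 0, φ = 0 ✓
  X=0, Y=0, Z=0, W=1: formula gives 0, φ = 0 ✓
  X=0, Y=0, Z=1, W=0: formula gives 0, φ = 0 ✓
  X=0, Y=0, Z=1, W=1: formula gives 0, φ = 0 ✓
  … (the remaining 12 rows also agree.)
All 16 rows match — the expression computes φ exactly.

Yes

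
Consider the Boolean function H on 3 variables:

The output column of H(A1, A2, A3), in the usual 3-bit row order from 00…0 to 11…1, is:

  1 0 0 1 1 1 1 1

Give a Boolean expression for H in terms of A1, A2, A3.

H is 0 on only 2 rows — (0,0,1), (0,1,0). Writing each as a minterm (¬A1·¬A2·A3, ¬A1·A2·¬A3) and OR-ing them characterizes exactly where H=0, so H is the negation of that disjunction.

H(A1, A2, A3) = not (((not A1 and not A2) and A3) or ((not A1 and A2) and not A3))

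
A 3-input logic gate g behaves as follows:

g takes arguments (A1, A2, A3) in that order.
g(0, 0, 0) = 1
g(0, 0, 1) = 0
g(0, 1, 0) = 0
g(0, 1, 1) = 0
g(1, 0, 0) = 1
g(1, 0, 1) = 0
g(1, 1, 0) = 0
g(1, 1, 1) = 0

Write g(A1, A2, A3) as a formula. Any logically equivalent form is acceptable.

g(A1, A2, A3) = ((¬A1 ∧ ¬A2) ∧ ¬A3) ∨ ((A1 ∧ ¬A2) ∧ ¬A3)

Collect the rows where g=1 — (0,0,0), (1,0,0) — and write one minterm per row: ¬A1·¬A2·¬A3, A1·¬A2·¬A3. Their union (logical OR) reproduces the table exactly.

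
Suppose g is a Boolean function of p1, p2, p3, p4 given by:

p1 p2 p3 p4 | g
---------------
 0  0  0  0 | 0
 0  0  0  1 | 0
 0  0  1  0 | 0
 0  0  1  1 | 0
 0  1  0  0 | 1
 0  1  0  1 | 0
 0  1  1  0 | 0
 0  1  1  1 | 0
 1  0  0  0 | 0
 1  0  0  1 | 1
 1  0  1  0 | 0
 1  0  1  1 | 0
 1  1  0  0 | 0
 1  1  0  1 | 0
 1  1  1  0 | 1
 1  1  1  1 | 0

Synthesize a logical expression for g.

The 1-rows are (0,1,0,0), (1,0,0,1), (1,1,1,0). Each contributes one minterm — ¬p1·p2·¬p3·¬p4; p1·¬p2·¬p3·p4; p1·p2·p3·¬p4 — and their disjunction is a sum-of-products form of g.

g(p1, p2, p3, p4) = ((((not p1 and p2) and not p3) and not p4) or (((p1 and not p2) and not p3) and p4)) or (((p1 and p2) and p3) and not p4)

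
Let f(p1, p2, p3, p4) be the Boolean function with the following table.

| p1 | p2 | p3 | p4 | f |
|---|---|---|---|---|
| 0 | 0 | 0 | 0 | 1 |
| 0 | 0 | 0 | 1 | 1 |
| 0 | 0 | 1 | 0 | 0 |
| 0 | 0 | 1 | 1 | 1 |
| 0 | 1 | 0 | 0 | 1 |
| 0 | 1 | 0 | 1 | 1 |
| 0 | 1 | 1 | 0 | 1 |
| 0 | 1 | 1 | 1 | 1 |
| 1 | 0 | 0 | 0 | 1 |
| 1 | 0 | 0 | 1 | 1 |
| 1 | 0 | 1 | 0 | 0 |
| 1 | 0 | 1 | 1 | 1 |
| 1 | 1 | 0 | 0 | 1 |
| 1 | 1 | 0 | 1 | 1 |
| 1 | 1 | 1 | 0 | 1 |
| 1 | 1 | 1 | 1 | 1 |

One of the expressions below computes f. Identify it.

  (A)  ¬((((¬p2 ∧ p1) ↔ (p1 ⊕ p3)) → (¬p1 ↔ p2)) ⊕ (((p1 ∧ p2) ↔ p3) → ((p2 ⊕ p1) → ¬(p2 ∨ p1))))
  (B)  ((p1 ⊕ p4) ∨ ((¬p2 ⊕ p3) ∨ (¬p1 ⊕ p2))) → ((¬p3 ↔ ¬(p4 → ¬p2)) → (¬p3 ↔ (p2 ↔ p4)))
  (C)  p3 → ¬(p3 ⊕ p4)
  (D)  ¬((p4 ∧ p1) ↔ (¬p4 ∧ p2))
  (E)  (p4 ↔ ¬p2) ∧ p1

(A) disagrees with f on (0,0,0,0) (formula → 0, table → 1); rule it out.
(C) disagrees with f on (0,1,1,0) (formula → 0, table → 1); rule it out.
(D) disagrees with f on (0,0,0,0) (formula → 0, table → 1); rule it out.
(E) disagrees with f on (0,0,0,0) (formula → 0, table → 1); rule it out.
Only (B) survives; checking it on all 16 rows confirms it matches f.

B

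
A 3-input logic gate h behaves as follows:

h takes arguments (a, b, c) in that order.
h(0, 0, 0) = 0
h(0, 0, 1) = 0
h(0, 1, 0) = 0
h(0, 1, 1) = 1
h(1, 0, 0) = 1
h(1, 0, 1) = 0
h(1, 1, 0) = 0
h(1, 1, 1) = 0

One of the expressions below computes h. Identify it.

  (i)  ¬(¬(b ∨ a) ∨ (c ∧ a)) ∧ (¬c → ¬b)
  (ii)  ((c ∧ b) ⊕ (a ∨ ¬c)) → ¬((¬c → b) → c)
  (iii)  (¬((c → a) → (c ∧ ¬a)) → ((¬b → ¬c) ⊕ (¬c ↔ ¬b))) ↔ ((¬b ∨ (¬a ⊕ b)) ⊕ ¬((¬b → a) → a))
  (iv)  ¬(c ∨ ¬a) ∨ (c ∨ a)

i

(ii): at (0,0,1) it gives 1, but h = 0 — eliminated.
(iii): at (0,0,1) it gives 1, but h = 0 — eliminated.
(iv): at (0,0,1) it gives 1, but h = 0 — eliminated.
That leaves (i). Evaluating it on every row reproduces the table of h exactly.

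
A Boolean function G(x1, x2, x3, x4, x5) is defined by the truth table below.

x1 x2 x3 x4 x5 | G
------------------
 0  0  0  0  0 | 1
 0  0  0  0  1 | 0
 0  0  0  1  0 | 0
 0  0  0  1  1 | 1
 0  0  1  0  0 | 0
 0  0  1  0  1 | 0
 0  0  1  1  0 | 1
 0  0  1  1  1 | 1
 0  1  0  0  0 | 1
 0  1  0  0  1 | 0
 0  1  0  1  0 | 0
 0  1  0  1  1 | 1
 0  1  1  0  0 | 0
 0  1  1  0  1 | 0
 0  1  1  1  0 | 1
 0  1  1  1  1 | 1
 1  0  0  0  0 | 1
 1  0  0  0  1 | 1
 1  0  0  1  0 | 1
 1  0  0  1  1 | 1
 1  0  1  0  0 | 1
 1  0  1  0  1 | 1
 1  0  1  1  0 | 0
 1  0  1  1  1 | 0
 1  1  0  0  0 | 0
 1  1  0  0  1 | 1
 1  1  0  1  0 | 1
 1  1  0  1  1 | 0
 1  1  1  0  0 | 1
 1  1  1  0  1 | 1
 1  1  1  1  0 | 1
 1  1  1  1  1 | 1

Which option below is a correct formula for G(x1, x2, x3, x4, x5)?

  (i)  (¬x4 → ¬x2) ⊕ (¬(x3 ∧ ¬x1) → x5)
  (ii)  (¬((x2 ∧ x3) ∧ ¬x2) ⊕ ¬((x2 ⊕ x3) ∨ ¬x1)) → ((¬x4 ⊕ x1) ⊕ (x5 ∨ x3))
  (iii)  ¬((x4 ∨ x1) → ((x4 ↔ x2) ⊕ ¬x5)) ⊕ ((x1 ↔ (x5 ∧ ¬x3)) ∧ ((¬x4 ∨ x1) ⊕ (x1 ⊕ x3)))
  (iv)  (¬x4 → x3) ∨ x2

ii

(i) fails at (0,0,0,1,0): the formula yields 1, G is 0.
(iii) fails at (0,0,1,1,1): the formula yields 0, G is 1.
(iv) fails at (0,0,0,0,0): the formula yields 0, G is 1.
That leaves (ii). Evaluating it on every row reproduces the table of G exactly.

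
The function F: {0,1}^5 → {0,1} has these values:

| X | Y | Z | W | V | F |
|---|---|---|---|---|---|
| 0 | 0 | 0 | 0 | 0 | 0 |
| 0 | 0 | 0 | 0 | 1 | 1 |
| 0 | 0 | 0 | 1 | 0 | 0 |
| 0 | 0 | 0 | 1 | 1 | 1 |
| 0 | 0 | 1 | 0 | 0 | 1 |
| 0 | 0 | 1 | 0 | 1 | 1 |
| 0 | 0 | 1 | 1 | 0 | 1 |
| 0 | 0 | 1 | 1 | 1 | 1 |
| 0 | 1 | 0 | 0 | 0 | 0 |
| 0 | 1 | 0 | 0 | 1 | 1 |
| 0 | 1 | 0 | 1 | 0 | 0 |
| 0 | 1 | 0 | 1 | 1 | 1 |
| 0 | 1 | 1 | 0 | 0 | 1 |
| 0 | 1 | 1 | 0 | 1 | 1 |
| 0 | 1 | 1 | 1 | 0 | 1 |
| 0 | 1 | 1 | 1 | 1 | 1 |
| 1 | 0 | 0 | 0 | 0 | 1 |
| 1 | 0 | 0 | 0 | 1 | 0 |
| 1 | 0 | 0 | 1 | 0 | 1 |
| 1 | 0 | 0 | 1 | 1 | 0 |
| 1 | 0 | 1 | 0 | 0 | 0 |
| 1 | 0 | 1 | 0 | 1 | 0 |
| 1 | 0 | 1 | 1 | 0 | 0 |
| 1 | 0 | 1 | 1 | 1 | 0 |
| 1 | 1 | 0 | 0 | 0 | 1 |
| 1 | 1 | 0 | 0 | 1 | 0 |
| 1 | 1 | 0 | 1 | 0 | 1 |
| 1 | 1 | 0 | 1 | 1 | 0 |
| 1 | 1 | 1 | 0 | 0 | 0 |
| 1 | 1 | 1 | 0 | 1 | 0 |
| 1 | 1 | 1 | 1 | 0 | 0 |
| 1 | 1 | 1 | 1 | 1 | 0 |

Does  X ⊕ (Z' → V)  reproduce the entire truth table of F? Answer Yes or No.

Check the formula against F row by row:
  X=0, Y=0, Z=0, W=0, V=0: formula gives 0, F = 0 ✓
  X=0, Y=0, Z=0, W=0, V=1: formula gives 1, F = 1 ✓
  X=0, Y=0, Z=0, W=1, V=0: formula gives 0, F = 0 ✓
  X=0, Y=0, Z=0, W=1, V=1: formula gives 1, F = 1 ✓
  … (the remaining 28 rows also agree.)
All 32 rows match — the expression computes F exactly.

Yes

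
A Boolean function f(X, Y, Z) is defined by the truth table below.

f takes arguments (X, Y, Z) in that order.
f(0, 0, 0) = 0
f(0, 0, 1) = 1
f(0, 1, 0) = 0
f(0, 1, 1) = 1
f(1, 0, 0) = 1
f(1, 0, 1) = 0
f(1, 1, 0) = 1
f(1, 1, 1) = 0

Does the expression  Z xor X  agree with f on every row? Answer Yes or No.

Check the formula against f row by row:
  X=0, Y=0, Z=0: formula gives 0, f = 0 ✓
  X=0, Y=0, Z=1: formula gives 1, f = 1 ✓
  X=0, Y=1, Z=0: formula gives 0, f = 0 ✓
  X=0, Y=1, Z=1: formula gives 1, f = 1 ✓
  X=1, Y=0, Z=0: formula gives 1, f = 1 ✓
  …and likewise for the remaining 3 rows.
No disagreement on any input; they are logically equivalent.

Yes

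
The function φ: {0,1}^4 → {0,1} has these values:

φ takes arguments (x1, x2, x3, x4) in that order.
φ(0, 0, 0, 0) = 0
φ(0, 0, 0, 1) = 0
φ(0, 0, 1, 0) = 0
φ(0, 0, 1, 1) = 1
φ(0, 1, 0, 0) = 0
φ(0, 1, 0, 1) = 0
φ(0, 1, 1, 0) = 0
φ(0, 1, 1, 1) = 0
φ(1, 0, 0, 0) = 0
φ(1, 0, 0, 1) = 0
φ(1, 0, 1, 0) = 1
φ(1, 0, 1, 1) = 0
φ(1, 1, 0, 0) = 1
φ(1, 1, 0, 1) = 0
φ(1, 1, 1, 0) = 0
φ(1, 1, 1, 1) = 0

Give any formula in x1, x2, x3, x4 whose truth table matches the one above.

φ(x1, x2, x3, x4) = ((((~x1 & ~x2) & x3) & x4) | (((x1 & ~x2) & x3) & ~x4)) | (((x1 & x2) & ~x3) & ~x4)

The 1-rows are (0,0,1,1), (1,0,1,0), (1,1,0,0). Each contributes one minterm — ¬x1·¬x2·x3·x4; x1·¬x2·x3·¬x4; x1·x2·¬x3·¬x4 — and their disjunction is a sum-of-products form of φ.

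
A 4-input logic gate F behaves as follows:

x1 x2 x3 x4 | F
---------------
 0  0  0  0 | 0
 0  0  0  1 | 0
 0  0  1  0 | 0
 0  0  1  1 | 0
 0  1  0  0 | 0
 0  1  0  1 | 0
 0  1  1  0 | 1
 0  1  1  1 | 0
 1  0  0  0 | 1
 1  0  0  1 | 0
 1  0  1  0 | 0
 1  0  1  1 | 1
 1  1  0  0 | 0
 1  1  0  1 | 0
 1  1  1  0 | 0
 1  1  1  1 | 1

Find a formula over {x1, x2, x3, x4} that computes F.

F(x1, x2, x3, x4) = (((((NOT x1 AND x2) AND x3) AND NOT x4) OR (((x1 AND NOT x2) AND NOT x3) AND NOT x4)) OR (((x1 AND NOT x2) AND x3) AND x4)) OR (((x1 AND x2) AND x3) AND x4)

Collect the rows where F=1 — (0,1,1,0), (1,0,0,0), (1,0,1,1), (1,1,1,1) — and write one minterm per row: ¬x1·x2·x3·¬x4, x1·¬x2·¬x3·¬x4, x1·¬x2·x3·x4, x1·x2·x3·x4. Their union (logical OR) reproduces the table exactly.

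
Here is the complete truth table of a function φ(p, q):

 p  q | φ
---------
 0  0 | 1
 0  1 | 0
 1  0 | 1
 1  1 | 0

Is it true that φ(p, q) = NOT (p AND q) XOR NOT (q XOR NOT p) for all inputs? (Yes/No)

No

Test each input against both φ and the formula:
  p=0, q=0: formula gives 1, φ = 1 ✓
  p=0, q=1: formula gives 0, φ = 0 ✓
  p=1, q=0: formula gives 0, but φ = 1 ✗
A single disagreement suffices: at (1,0) they differ, so the formula does not compute φ.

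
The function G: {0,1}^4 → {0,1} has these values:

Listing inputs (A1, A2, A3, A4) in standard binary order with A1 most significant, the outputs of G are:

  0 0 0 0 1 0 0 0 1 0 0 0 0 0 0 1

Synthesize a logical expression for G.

The 1-rows are (0,1,0,0), (1,0,0,0), (1,1,1,1). Each contributes one minterm — ¬A1·A2·¬A3·¬A4; A1·¬A2·¬A3·¬A4; A1·A2·A3·A4 — and their disjunction is a sum-of-products form of G.

G(A1, A2, A3, A4) = ((((NOT A1 AND A2) AND NOT A3) AND NOT A4) OR (((A1 AND NOT A2) AND NOT A3) AND NOT A4)) OR (((A1 AND A2) AND A3) AND A4)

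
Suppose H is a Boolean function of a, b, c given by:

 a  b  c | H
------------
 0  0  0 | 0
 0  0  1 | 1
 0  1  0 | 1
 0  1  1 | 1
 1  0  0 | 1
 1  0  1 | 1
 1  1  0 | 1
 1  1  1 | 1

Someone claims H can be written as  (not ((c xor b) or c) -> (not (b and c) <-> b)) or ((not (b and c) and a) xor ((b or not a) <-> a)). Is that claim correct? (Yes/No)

Yes

Test each input against both H and the formula:
  a=0, b=0, c=0: formula gives 0, H = 0 ✓
  a=0, b=0, c=1: formula gives 1, H = 1 ✓
  a=0, b=1, c=0: formula gives 1, H = 1 ✓
  a=0, b=1, c=1: formula gives 1, H = 1 ✓
  a=1, b=0, c=0: formula gives 1, H = 1 ✓
  …and likewise for the remaining 3 rows.
Every row agrees, so the formula is equivalent.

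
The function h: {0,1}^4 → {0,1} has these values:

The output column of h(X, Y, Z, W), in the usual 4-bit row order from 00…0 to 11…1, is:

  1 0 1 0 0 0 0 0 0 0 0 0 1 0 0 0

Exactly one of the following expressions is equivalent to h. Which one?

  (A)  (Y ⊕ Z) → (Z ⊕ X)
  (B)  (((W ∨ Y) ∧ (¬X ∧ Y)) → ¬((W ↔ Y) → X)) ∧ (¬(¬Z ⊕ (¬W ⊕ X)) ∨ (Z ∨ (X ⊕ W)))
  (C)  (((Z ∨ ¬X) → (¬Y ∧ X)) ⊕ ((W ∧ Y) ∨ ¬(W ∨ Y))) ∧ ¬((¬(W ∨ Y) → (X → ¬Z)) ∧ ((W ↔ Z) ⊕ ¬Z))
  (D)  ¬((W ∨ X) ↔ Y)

C

(A) fails at (0,0,0,1): the formula yields 1, h is 0.
(B) fails at (0,0,0,1): the formula yields 1, h is 0.
(D) fails at (0,0,0,0): the formula yields 0, h is 1.
That leaves (C). Evaluating it on every row reproduces the table of h exactly.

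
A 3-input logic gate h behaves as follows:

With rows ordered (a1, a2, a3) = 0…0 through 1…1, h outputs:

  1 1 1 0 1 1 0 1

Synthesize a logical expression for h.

h is 0 on only 2 rows — (0,1,1), (1,1,0). Writing each as a minterm (¬a1·a2·a3, a1·a2·¬a3) and OR-ing them characterizes exactly where h=0, so h is the negation of that disjunction.

h(a1, a2, a3) = ~(((~a1 & a2) & a3) | ((a1 & a2) & ~a3))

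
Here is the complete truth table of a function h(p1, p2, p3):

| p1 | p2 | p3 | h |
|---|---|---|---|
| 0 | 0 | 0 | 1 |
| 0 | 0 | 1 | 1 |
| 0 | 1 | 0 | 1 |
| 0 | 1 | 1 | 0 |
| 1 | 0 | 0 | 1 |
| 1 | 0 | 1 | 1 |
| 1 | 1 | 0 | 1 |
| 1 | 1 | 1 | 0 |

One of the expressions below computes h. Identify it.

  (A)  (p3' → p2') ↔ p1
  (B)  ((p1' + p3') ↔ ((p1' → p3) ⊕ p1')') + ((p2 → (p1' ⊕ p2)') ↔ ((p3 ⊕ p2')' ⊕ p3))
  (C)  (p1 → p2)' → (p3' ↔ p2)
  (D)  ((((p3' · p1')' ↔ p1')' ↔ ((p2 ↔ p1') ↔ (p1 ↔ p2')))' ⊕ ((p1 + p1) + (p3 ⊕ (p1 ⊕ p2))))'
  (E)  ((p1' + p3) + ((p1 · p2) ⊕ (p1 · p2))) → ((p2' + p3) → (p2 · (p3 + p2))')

E

(A) fails at (0,0,0): the formula yields 0, h is 1.
(B) fails at (0,0,0): the formula yields 0, h is 1.
(C) fails at (0,1,1): the formula yields 1, h is 0.
(D) fails at (0,1,0): the formula yields 0, h is 1.
Only (E) survives; checking it on all 8 rows confirms it matches h.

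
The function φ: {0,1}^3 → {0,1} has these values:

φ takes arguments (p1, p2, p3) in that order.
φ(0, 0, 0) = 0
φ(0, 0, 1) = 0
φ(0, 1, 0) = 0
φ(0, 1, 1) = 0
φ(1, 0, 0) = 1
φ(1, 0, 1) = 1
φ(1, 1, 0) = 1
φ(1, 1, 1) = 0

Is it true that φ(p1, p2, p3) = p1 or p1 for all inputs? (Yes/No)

Check the formula against φ row by row:
  p1=0, p2=0, p3=0: formula gives 0, φ = 0 ✓
  p1=0, p2=0, p3=1: formula gives 0, φ = 0 ✓
  p1=0, p2=1, p3=0: formula gives 0, φ = 0 ✓
  p1=0, p2=1, p3=1: formula gives 0, φ = 0 ✓
  p1=1, p2=0, p3=0: formula gives 1, φ = 1 ✓
  …
  p1=1, p2=1, p3=1: formula gives 1, but φ = 0 ✗
Since they disagree at (1,1,1), the expression is not a correct formula for φ.

No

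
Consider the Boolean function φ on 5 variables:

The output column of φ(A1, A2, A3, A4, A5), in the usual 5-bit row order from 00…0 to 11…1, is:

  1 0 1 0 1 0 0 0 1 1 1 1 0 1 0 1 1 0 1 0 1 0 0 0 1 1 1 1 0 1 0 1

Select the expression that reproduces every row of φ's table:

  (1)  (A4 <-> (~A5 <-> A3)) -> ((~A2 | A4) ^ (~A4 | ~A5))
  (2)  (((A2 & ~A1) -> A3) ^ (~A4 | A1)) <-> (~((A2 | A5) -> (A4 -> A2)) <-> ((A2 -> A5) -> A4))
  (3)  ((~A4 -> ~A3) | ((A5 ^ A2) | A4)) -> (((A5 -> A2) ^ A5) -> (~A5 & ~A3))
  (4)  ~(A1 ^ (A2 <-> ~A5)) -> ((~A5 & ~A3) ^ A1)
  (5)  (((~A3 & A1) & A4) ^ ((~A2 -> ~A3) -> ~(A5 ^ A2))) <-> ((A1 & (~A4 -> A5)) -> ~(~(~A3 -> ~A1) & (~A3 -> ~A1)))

(1) fails at (0,0,0,0,0): the formula yields 0, φ is 1.
(2) fails at (0,0,0,0,0): the formula yields 0, φ is 1.
(4) fails at (0,0,0,0,1): the formula yields 1, φ is 0.
(5) fails at (0,0,1,0,1): the formula yields 1, φ is 0.
That leaves (3). Evaluating it on every row reproduces the table of φ exactly.

3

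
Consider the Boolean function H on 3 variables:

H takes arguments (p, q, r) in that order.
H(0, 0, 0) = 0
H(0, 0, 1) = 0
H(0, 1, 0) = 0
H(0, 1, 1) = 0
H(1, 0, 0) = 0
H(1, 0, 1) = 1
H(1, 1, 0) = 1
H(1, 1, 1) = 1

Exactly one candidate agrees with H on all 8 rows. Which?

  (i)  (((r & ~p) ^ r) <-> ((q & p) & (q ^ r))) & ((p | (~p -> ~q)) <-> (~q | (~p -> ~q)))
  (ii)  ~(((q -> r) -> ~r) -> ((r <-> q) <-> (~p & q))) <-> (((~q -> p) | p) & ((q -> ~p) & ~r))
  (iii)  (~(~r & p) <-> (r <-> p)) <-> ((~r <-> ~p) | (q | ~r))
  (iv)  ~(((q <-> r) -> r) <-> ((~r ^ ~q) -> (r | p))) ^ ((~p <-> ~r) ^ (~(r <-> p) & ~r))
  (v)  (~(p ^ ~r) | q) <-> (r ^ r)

iv

(i): at (0,0,0) it gives 1, but H = 0 — eliminated.
(ii): at (0,0,1) it gives 1, but H = 0 — eliminated.
(iii): at (0,0,0) it gives 1, but H = 0 — eliminated.
(v): at (0,0,0) it gives 1, but H = 0 — eliminated.
Only (iv) survives; checking it on all 8 rows confirms it matches H.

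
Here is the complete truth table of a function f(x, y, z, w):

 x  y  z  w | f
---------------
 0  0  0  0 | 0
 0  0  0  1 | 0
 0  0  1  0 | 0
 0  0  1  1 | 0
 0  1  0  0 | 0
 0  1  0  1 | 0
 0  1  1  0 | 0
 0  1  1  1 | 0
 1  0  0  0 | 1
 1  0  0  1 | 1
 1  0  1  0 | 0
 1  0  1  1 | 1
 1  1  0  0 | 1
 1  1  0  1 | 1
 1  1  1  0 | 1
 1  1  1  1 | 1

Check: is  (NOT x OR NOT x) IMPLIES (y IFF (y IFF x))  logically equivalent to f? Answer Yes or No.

Check the formula against f row by row:
  x=0, y=0, z=0, w=0: formula gives 0, f = 0 ✓
  x=0, y=0, z=0, w=1: formula gives 0, f = 0 ✓
  x=0, y=0, z=1, w=0: formula gives 0, f = 0 ✓
  x=0, y=0, z=1, w=1: formula gives 0, f = 0 ✓
  …
  x=1, y=0, z=1, w=0: formula gives 1, but f = 0 ✗
A single disagreement suffices: at (1,0,1,0) they differ, so the formula does not compute f.

No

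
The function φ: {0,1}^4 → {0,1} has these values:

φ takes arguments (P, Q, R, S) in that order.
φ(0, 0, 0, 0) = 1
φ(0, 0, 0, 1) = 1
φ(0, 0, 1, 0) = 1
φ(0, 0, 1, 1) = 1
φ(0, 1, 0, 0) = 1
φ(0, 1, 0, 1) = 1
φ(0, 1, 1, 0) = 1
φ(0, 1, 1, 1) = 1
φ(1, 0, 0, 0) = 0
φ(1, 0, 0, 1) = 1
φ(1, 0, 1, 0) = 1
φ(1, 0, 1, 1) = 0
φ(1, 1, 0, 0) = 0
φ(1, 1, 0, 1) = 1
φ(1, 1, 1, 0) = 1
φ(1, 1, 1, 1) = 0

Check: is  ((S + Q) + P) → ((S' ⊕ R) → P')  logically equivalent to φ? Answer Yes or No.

Yes

Test each input against both φ and the formula:
  P=0, Q=0, R=0, S=0: formula gives 1, φ = 1 ✓
  P=0, Q=0, R=0, S=1: formula gives 1, φ = 1 ✓
  P=0, Q=0, R=1, S=0: formula gives 1, φ = 1 ✓
  P=0, Q=0, R=1, S=1: formula gives 1, φ = 1 ✓
  …and likewise for the remaining 12 rows.
Every row agrees, so the formula is equivalent.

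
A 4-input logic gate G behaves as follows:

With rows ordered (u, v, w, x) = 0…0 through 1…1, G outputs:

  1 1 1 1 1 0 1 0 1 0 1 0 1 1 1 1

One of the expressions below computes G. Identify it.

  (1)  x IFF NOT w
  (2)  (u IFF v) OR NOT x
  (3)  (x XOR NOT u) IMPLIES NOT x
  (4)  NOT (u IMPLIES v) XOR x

2

(1) disagrees with G on (0,0,0,0) (formula → 0, table → 1); rule it out.
(3) disagrees with G on (0,1,0,1) (formula → 1, table → 0); rule it out.
(4) disagrees with G on (0,0,0,0) (formula → 0, table → 1); rule it out.
(2) is the remaining candidate, and it agrees with G on all 16 inputs.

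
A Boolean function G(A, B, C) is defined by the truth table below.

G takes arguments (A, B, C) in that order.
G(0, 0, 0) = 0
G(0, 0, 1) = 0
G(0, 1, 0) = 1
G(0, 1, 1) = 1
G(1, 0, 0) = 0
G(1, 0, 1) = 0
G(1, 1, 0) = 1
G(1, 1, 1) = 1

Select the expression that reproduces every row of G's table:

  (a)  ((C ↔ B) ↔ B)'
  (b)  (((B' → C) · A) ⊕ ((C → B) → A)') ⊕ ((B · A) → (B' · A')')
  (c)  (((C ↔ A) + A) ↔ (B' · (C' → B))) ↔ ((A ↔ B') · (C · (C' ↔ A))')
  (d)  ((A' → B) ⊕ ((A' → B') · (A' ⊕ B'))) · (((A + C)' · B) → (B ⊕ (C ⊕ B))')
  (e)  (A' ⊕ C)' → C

d

(a) fails at (0,0,0): the formula yields 1, G is 0.
(b) fails at (0,0,1): the formula yields 1, G is 0.
(c) fails at (0,0,0): the formula yields 1, G is 0.
(e) fails at (0,0,0): the formula yields 1, G is 0.
That leaves (d). Evaluating it on every row reproduces the table of G exactly.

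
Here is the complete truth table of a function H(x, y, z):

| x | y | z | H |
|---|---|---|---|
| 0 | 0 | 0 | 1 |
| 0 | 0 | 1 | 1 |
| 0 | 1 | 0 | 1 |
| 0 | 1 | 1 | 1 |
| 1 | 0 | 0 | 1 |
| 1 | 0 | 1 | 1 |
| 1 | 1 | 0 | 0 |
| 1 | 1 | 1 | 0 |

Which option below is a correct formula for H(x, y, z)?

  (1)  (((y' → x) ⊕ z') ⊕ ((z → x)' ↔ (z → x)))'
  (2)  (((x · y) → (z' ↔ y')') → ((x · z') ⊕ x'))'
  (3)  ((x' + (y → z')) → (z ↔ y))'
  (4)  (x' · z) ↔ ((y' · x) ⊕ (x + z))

(1): at (0,0,0) it gives 0, but H = 1 — eliminated.
(2): at (0,0,0) it gives 0, but H = 1 — eliminated.
(3): at (0,0,0) it gives 0, but H = 1 — eliminated.
(4) is the remaining candidate, and it agrees with H on all 8 inputs.

4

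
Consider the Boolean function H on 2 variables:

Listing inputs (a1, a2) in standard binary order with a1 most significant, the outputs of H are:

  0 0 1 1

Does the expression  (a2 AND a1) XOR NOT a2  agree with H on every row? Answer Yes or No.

No

Check the formula against H row by row:
  a1=0, a2=0: formula gives 1, but H = 0 ✗
Since they disagree at (0,0), the expression is not a correct formula for H.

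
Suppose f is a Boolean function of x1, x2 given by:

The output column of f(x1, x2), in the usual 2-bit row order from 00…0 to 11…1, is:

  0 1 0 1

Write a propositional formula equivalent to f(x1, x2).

f(x1, x2) = x2

The output simply equals x2.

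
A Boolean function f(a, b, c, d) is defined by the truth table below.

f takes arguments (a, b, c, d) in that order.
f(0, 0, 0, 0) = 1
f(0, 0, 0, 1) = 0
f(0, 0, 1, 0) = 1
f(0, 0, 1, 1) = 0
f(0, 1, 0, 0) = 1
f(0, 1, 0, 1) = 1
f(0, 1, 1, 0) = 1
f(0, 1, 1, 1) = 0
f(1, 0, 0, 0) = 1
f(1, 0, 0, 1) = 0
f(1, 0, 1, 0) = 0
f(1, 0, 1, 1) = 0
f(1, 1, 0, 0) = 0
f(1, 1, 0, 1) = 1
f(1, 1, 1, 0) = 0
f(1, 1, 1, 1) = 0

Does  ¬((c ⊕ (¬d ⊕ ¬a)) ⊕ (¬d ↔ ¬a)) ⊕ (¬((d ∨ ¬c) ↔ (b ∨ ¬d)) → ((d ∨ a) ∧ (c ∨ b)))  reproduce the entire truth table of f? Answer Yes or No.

No

Evaluate ¬((c ⊕ (¬d ⊕ ¬a)) ⊕ (¬d ↔ ¬a)) ⊕ (¬((d ∨ ¬c) ↔ (b ∨ ¬d)) → ((d ∨ a) ∧ (c ∨ b))) on each row and compare to f:
  a=0, b=0, c=0, d=0: formula gives 1, f = 1 ✓
  a=0, b=0, c=0, d=1: formula gives 0, f = 0 ✓
  a=0, b=0, c=1, d=0: formula gives 1, f = 1 ✓
  a=0, b=0, c=1, d=1: formula gives 0, f = 0 ✓
  …
  a=1, b=1, c=0, d=0: formula gives 1, but f = 0 ✗
Row (1,1,0,0) is a counterexample, so the formula is not equivalent to f.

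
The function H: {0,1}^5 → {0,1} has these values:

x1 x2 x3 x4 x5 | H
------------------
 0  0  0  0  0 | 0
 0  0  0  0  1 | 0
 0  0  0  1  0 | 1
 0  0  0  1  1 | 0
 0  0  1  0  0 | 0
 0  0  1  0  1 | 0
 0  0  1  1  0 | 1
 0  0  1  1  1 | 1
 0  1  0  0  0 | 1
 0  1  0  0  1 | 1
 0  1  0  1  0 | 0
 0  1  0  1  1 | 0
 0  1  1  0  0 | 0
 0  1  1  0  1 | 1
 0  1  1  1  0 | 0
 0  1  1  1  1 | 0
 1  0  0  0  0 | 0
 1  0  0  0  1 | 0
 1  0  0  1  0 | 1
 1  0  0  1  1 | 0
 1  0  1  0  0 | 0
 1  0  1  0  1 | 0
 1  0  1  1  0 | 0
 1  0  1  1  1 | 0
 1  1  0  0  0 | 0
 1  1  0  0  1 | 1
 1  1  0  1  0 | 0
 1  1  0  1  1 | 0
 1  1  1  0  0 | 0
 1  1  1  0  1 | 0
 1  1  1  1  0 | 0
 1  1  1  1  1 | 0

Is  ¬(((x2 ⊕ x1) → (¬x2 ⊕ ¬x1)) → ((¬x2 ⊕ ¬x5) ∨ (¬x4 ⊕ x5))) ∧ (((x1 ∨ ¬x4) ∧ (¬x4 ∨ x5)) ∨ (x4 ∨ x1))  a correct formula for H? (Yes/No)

Test each input against both H and the formula:
  x1=0, x2=0, x3=0, x4=0, x5=0: formula gives 0, H = 0 ✓
  x1=0, x2=0, x3=0, x4=0, x5=1: formula gives 0, H = 0 ✓
  x1=0, x2=0, x3=0, x4=1, x5=0: formula gives 1, H = 1 ✓
  x1=0, x2=0, x3=0, x4=1, x5=1: formula gives 0, H = 0 ✓
  …
  x1=0, x2=0, x3=1, x4=1, x5=1: formula gives 0, but H = 1 ✗
Row (0,0,1,1,1) is a counterexample, so the formula is not equivalent to H.

No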